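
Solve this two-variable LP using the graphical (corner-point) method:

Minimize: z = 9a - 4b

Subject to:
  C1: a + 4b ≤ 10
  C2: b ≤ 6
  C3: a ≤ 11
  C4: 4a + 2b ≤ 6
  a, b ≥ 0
Each vertex is the intersection of two constraint boundaries that also satisfies all remaining constraints:
  a = 0 and b = 0 → (0, 0)
  4a + 2b = 6 and b = 0 → (1.5, 0)
  a + 4b = 10 and 4a + 2b = 6 → (0.2857, 2.429)
  a + 4b = 10 and a = 0 → (0, 2.5)

Evaluating z = 9a - 4b at each vertex:
  (0, 0): z = 0
  (1.5, 0): z = 13.5
  (0.2857, 2.429): z = -7.143
  (0, 2.5): z = -10

The minimum is at (0, 2.5) with z = -10.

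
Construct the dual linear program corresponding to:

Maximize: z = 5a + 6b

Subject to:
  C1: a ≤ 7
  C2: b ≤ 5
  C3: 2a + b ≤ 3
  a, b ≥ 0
Minimize: z = 7y1 + 5y2 + 3y3

Subject to:
  C1: -y1 - 2y3 ≤ -5
  C2: -y2 - y3 ≤ -6
  y1, y2, y3 ≥ 0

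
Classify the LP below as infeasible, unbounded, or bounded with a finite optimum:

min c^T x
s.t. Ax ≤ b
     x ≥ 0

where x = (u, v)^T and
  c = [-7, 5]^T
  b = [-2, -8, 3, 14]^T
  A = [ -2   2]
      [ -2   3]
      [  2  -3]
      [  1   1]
One constraint requires 2u - 3v ≤ 3, while the constraint -2u + 3v ≤ -8 is equivalent to 2u - 3v ≥ 8. Together they would need 8 ≤ 2u - 3v ≤ 3, which is impossible since 8 > 3. No point satisfies all constraints.

The feasible region is empty; the LP is infeasible.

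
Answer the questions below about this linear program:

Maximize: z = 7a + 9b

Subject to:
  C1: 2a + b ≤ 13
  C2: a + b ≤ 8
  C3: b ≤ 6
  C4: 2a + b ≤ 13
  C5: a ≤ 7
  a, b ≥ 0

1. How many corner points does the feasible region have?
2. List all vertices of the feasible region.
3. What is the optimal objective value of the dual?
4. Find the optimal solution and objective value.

1. 5
2. (0, 0), (6.5, 0), (5, 3), (2, 6), (0, 6)
3. 68 (by strong duality, equal to the primal optimum)
4. a = 2, b = 6, z = 68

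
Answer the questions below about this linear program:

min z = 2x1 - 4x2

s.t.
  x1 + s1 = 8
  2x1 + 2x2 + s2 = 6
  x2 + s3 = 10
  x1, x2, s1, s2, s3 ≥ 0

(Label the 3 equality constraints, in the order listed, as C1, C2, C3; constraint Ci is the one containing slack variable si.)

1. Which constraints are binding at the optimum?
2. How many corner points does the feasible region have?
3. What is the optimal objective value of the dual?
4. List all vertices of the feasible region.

1. C2, x1 ≥ 0
2. 3
3. -12 (by strong duality, equal to the primal optimum)
4. (0, 0), (3, 0), (0, 3)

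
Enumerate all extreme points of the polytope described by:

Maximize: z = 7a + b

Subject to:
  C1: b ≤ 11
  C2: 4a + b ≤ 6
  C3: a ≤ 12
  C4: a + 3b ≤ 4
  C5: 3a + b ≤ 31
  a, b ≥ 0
Each vertex is the intersection of two constraint boundaries that also satisfies all remaining constraints:
  a = 0 and b = 0 → (0, 0)
  4a + b = 6 and b = 0 → (1.5, 0)
  4a + b = 6 and a + 3b = 4 → (1.273, 0.9091)
  a + 3b = 4 and a = 0 → (0, 1.333)

Vertices: (0, 0), (1.5, 0), (1.273, 0.9091), (0, 1.333)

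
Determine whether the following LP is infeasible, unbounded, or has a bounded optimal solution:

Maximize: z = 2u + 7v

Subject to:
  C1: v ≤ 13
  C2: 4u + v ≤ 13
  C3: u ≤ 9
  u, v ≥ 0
The point (0, 13) satisfies every constraint, so the LP is feasible; the constraints give u ≤ 9 and v ≤ 13, which with u, v ≥ 0 keep the feasible region inside a bounded box. A feasible, bounded LP attains a finite optimum at a vertex.

Evaluating z = 2u + 7v at each vertex:
  (0, 0): z = 0
  (3.25, 0): z = 6.5
  (0, 13): z = 91

Feasible with finite optimum z* = 91 at (0, 13).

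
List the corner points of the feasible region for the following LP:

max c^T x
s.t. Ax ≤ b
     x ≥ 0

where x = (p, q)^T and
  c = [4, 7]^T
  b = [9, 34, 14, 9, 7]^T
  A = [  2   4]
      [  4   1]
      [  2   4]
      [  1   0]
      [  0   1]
Each vertex is the intersection of two constraint boundaries that also satisfies all remaining constraints:
  p = 0 and q = 0 → (0, 0)
  2p + 4q = 9 and q = 0 → (4.5, 0)
  2p + 4q = 9 and p = 0 → (0, 2.25)

Vertices: (0, 0), (4.5, 0), (0, 2.25)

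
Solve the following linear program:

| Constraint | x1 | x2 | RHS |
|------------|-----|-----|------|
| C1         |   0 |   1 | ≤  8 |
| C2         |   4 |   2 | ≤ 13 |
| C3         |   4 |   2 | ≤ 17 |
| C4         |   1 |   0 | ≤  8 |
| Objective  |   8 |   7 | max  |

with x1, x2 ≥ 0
Each vertex is the intersection of two constraint boundaries that also satisfies all remaining constraints:
  x1 = 0 and x2 = 0 → (0, 0)
  4x1 + 2x2 = 13 and x2 = 0 → (3.25, 0)
  4x1 + 2x2 = 13 and x1 = 0 → (0, 6.5)

Evaluating z = 8x1 + 7x2 at each vertex:
  (0, 0): z = 0
  (3.25, 0): z = 26
  (0, 6.5): z = 45.5

The maximum is at (0, 6.5) with z = 45.5.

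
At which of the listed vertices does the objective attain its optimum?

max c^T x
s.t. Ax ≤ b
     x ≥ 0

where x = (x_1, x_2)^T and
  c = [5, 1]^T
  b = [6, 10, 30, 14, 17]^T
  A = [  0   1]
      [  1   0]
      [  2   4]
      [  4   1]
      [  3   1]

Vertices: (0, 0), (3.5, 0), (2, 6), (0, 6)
(3.5, 0) with z = 17.5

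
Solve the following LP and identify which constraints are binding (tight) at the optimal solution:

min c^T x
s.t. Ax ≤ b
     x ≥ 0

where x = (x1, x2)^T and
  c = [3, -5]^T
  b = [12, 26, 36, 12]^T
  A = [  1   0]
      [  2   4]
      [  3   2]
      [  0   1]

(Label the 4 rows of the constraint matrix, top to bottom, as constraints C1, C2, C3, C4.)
Optimal: x1 = 0, x2 = 6.5
Binding: C2, x1 ≥ 0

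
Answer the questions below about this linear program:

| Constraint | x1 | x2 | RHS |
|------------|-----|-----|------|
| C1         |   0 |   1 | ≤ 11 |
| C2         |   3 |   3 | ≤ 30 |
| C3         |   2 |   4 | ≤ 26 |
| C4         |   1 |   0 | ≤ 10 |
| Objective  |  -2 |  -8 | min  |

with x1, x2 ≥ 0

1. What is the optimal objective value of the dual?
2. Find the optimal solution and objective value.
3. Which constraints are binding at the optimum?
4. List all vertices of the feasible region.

1. -52 (by strong duality, equal to the primal optimum)
2. x1 = 0, x2 = 6.5, z = -52
3. C3, x1 ≥ 0
4. (0, 0), (10, 0), (7, 3), (0, 6.5)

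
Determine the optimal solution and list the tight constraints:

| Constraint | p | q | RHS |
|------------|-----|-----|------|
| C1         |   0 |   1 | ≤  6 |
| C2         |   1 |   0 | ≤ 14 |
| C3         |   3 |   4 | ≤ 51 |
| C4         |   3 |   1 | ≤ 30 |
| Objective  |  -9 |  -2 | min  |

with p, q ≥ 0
Optimal: p = 10, q = 0
Binding: C4, q ≥ 0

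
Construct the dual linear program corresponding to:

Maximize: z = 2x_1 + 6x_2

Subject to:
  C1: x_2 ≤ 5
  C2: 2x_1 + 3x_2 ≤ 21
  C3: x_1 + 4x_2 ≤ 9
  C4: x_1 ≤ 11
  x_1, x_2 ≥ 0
Minimize: z = 5y1 + 21y2 + 9y3 + 11y4

Subject to:
  C1: -2y2 - y3 - y4 ≤ -2
  C2: -y1 - 3y2 - 4y3 ≤ -6
  y1, y2, y3, y4 ≥ 0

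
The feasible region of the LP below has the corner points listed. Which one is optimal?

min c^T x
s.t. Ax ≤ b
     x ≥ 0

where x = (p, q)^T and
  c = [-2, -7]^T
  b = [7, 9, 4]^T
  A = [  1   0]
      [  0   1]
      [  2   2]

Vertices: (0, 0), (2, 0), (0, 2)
(0, 2) with z = -14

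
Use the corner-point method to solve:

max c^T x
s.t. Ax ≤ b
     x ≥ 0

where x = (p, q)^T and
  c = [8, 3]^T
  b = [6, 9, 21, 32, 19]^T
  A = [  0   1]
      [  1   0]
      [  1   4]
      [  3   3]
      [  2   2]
Each vertex is the intersection of two constraint boundaries that also satisfies all remaining constraints:
  p = 0 and q = 0 → (0, 0)
  p = 9 and q = 0 → (9, 0)
  p = 9 and 2p + 2q = 19 → (9, 0.5)
  p + 4q = 21 and 2p + 2q = 19 → (5.667, 3.833)
  p + 4q = 21 and p = 0 → (0, 5.25)

Evaluating z = 8p + 3q at each vertex:
  (0, 0): z = 0
  (9, 0): z = 72
  (9, 0.5): z = 73.5
  (5.667, 3.833): z = 56.83
  (0, 5.25): z = 15.75

The maximum is at (9, 0.5) with z = 73.5.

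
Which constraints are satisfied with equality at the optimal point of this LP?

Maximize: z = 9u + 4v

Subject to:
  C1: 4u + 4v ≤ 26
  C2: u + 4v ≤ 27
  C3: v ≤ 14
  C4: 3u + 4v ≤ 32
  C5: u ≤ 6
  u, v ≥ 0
Optimal: u = 6, v = 0.5
Binding: C1, C5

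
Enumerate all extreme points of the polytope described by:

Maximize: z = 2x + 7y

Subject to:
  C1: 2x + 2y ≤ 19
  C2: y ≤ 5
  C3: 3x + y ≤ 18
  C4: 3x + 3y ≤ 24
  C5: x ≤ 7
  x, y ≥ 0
Each vertex is the intersection of two constraint boundaries that also satisfies all remaining constraints:
  x = 0 and y = 0 → (0, 0)
  3x + y = 18 and y = 0 → (6, 0)
  3x + y = 18 and 3x + 3y = 24 → (5, 3)
  y = 5 and 3x + 3y = 24 → (3, 5)
  y = 5 and x = 0 → (0, 5)

Vertices: (0, 0), (6, 0), (5, 3), (3, 5), (0, 5)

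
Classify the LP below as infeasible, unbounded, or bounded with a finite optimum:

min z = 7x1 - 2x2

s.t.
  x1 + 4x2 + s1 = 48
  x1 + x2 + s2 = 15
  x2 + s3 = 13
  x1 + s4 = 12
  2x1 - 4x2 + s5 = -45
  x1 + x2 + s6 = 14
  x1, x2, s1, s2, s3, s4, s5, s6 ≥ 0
The point (0, 12) satisfies every constraint, so the LP is feasible; the constraints give x1 ≤ 12 and x2 ≤ 13, which with x1, x2 ≥ 0 keep the feasible region inside a bounded box. A feasible, bounded LP attains a finite optimum at a vertex.

Evaluating z = 7x1 - 2x2 at each vertex:
  (0, 11.25): z = -22.5
  (1, 11.75): z = -16.5
  (0, 12): z = -24

The LP has an optimal solution: (0, 12) with z = -24.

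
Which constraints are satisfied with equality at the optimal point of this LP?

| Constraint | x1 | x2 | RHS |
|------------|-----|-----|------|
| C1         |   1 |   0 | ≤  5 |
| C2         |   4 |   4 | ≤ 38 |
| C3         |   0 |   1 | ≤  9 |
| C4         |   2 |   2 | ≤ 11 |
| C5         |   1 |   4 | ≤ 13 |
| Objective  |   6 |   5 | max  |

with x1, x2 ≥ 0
Optimal: x1 = 5, x2 = 0.5
Slack at optimum:
  C1: slack = 0 (binding)
  C2: slack = 16
  C3: slack = 8.5
  C4: slack = 0 (binding)
  C5: slack = 6
  x1 ≥ 0: x1 = 5
  x2 ≥ 0: x2 = 0.5
Binding constraints: C1, C4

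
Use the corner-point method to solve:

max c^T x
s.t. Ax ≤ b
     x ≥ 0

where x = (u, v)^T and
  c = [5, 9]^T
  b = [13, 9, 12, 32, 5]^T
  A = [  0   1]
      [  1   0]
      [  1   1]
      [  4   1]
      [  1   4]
Each vertex is the intersection of two constraint boundaries that also satisfies all remaining constraints:
  u = 0 and v = 0 → (0, 0)
  u + 4v = 5 and v = 0 → (5, 0)
  u + 4v = 5 and u = 0 → (0, 1.25)

Evaluating z = 5u + 9v at each vertex:
  (0, 0): z = 0
  (5, 0): z = 25
  (0, 1.25): z = 11.25

The maximum is at (5, 0) with z = 25.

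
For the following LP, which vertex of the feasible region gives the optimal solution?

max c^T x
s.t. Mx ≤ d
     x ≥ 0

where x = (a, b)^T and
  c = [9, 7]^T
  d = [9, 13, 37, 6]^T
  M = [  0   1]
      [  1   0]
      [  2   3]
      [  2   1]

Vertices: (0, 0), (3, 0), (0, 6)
(0, 6) with z = 42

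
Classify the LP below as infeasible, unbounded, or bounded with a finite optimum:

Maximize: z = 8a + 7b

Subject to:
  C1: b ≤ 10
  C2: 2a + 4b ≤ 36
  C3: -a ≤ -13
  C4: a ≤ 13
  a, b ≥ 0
The point (13, 2.5) satisfies every constraint, so the LP is feasible; the constraints give a ≤ 13 and b ≤ 10, which with a, b ≥ 0 keep the feasible region inside a bounded box. A feasible, bounded LP attains a finite optimum at a vertex.

Evaluating z = 8a + 7b at each vertex:
  (13, 0): z = 104
  (13, 2.5): z = 121.5

The LP has an optimal solution: (13, 2.5) with z = 121.5.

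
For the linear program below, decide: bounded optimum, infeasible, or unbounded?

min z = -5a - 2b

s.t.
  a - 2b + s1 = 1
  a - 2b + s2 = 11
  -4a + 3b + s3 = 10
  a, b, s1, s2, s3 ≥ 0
Feasible point: (0, 0) satisfies every constraint, so the LP is feasible.
Direction d = (1, 1): for each constraint row a, a·d ≤ 0 —
  (1)(1) + (-2)(1) = -1 ≤ 0
  (1)(1) + (-2)(1) = -1 ≤ 0
  (-4)(1) + (3)(1) = -1 ≤ 0
and d ≥ 0, so (0, 0) + t·d stays feasible for every t ≥ 0. Along this ray z = -5a - 2b changes by -7 per unit t, so z → −∞.

Unbounded: there is a feasible ray along which z → −∞.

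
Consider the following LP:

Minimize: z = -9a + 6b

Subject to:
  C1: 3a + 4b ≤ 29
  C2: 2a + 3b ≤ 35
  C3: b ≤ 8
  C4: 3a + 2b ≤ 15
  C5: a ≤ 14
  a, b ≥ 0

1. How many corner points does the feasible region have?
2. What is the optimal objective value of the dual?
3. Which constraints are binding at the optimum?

1. 4
2. -45 (by strong duality, equal to the primal optimum)
3. C4, b ≥ 0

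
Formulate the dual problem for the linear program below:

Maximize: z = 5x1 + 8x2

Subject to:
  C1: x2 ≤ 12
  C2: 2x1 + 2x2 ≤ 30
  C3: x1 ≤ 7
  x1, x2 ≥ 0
Minimize: z = 12y1 + 30y2 + 7y3

Subject to:
  C1: -2y2 - y3 ≤ -5
  C2: -y1 - 2y2 ≤ -8
  y1, y2, y3 ≥ 0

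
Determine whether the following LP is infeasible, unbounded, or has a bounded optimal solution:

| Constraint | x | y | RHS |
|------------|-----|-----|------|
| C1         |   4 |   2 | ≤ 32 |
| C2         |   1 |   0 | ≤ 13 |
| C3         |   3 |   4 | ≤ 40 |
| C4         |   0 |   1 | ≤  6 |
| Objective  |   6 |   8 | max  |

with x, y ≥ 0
The point (5, 6) satisfies every constraint, so the LP is feasible; the constraints give x ≤ 13 and y ≤ 6, which with x, y ≥ 0 keep the feasible region inside a bounded box. A feasible, bounded LP attains a finite optimum at a vertex.

Feasible with finite optimum z* = 78 at (5, 6).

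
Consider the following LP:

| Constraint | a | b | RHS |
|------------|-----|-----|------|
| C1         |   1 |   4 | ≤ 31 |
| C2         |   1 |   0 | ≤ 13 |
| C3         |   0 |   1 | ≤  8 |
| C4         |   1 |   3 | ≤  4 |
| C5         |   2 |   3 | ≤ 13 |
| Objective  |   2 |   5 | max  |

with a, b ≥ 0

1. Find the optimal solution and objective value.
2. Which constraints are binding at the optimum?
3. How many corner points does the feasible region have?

1. a = 4, b = 0, z = 8
2. C4, b ≥ 0
3. 3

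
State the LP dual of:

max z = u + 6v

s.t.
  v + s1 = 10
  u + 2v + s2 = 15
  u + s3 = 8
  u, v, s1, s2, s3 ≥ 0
Minimize: z = 10y1 + 15y2 + 8y3

Subject to:
  C1: -y2 - y3 ≤ -1
  C2: -y1 - 2y2 ≤ -6
  y1, y2, y3 ≥ 0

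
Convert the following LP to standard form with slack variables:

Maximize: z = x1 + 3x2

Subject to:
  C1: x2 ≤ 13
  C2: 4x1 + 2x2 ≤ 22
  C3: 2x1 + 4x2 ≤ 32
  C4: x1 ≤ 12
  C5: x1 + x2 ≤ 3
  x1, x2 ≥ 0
max z = x1 + 3x2

s.t.
  x2 + s1 = 13
  4x1 + 2x2 + s2 = 22
  2x1 + 4x2 + s3 = 32
  x1 + s4 = 12
  x1 + x2 + s5 = 3
  x1, x2, s1, s2, s3, s4, s5 ≥ 0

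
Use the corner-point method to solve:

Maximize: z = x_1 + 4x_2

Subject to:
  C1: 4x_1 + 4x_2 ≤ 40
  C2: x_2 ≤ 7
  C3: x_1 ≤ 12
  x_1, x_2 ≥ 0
Each vertex is the intersection of two constraint boundaries that also satisfies all remaining constraints:
  x_1 = 0 and x_2 = 0 → (0, 0)
  4x_1 + 4x_2 = 40 and x_2 = 0 → (10, 0)
  4x_1 + 4x_2 = 40 and x_2 = 7 → (3, 7)
  x_2 = 7 and x_1 = 0 → (0, 7)

Evaluating z = x_1 + 4x_2 at each vertex:
  (0, 0): z = 0
  (10, 0): z = 10
  (3, 7): z = 31
  (0, 7): z = 28

The maximum is at (3, 7) with z = 31.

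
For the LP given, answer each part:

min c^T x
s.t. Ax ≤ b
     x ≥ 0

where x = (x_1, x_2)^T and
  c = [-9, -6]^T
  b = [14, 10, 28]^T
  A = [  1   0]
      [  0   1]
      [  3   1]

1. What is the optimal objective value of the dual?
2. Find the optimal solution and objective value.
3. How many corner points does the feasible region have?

1. -114 (by strong duality, equal to the primal optimum)
2. x_1 = 6, x_2 = 10, z = -114
3. 4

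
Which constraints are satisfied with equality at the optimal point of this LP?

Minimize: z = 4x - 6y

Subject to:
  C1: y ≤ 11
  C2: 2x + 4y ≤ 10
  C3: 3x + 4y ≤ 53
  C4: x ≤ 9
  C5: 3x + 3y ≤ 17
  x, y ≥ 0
Optimal: x = 0, y = 2.5
Slack at optimum:
  C1: slack = 8.5
  C2: slack = 0 (binding)
  C3: slack = 43
  C4: slack = 9
  C5: slack = 9.5
  x ≥ 0: x = 0 (binding)
  y ≥ 0: y = 2.5
Binding constraints: C2, x ≥ 0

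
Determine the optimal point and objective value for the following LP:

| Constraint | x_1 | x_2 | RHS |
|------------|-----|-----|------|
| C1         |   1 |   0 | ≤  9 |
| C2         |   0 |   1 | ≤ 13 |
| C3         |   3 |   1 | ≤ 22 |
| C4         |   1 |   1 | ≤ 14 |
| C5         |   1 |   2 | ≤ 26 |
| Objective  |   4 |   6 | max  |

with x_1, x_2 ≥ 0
Each vertex is the intersection of two constraint boundaries that also satisfies all remaining constraints:
  x_1 = 0 and x_2 = 0 → (0, 0)
  3x_1 + x_2 = 22 and x_2 = 0 → (7.333, 0)
  3x_1 + x_2 = 22 and x_1 + x_2 = 14 → (4, 10)
  x_1 + x_2 = 14 and x_1 + 2x_2 = 26 → (2, 12)
  x_2 = 13 and x_1 + 2x_2 = 26 → (0, 13)

Evaluating z = 4x_1 + 6x_2 at each vertex:
  (0, 0): z = 0
  (7.333, 0): z = 29.33
  (4, 10): z = 76
  (2, 12): z = 80
  (0, 13): z = 78

The maximum is at (2, 12) with z = 80.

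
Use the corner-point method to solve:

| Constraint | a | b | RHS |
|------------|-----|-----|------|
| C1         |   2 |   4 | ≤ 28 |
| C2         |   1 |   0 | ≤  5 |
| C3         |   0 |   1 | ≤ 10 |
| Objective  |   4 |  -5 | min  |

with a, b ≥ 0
a = 0, b = 7, z = -35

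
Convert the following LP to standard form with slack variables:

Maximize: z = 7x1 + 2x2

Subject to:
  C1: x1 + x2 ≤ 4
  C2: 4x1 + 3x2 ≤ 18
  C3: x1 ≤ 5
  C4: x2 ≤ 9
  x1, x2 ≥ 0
max z = 7x1 + 2x2

s.t.
  x1 + x2 + s1 = 4
  4x1 + 3x2 + s2 = 18
  x1 + s3 = 5
  x2 + s4 = 9
  x1, x2, s1, s2, s3, s4 ≥ 0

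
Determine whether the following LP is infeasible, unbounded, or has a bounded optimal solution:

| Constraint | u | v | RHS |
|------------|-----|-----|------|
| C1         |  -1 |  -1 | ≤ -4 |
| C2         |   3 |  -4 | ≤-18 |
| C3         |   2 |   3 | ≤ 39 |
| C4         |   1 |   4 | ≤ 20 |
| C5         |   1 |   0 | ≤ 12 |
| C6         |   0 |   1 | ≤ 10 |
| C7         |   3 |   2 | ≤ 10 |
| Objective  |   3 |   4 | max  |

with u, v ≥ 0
The point (0, 5) satisfies every constraint, so the LP is feasible; the constraints give u ≤ 12 and v ≤ 10, which with u, v ≥ 0 keep the feasible region inside a bounded box. A feasible, bounded LP attains a finite optimum at a vertex.

Evaluating z = 3u + 4v at each vertex:
  (0, 4.5): z = 18
  (0.2222, 4.667): z = 19.33
  (0, 5): z = 20

Bounded optimum: z* = 20 at (0, 5).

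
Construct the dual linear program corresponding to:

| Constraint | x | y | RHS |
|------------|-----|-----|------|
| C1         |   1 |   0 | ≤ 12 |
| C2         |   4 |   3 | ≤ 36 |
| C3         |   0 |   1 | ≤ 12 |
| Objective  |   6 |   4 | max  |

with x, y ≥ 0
Minimize: z = 12y1 + 36y2 + 12y3

Subject to:
  C1: -y1 - 4y2 ≤ -6
  C2: -3y2 - y3 ≤ -4
  y1, y2, y3 ≥ 0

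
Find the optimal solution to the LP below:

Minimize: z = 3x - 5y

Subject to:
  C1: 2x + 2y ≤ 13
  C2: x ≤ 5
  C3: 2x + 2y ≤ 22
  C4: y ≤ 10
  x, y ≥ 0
x = 0, y = 6.5, z = -32.5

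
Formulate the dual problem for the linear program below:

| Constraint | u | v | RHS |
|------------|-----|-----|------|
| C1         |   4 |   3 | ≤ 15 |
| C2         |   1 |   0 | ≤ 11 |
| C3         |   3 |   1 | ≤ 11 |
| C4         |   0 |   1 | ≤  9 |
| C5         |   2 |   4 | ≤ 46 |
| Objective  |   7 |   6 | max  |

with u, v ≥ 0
Minimize: z = 15y1 + 11y2 + 11y3 + 9y4 + 46y5

Subject to:
  C1: -4y1 - y2 - 3y3 - 2y5 ≤ -7
  C2: -3y1 - y3 - y4 - 4y5 ≤ -6
  y1, y2, y3, y4, y5 ≥ 0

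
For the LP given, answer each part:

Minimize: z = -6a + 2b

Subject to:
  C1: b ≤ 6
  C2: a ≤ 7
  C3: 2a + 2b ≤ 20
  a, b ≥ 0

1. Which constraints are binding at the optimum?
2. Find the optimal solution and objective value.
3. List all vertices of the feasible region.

1. C2, b ≥ 0
2. a = 7, b = 0, z = -42
3. (0, 0), (7, 0), (7, 3), (4, 6), (0, 6)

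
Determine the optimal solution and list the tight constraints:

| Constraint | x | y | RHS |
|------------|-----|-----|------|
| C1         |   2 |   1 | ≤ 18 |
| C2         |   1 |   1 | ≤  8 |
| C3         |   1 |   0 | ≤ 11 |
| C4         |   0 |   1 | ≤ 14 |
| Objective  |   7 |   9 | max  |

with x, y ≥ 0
Optimal: x = 0, y = 8
Binding: C2, x ≥ 0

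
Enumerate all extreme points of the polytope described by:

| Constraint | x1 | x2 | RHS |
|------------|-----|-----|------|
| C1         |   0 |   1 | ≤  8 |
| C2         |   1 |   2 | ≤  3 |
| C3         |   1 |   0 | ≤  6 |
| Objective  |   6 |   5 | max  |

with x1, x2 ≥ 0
Each vertex is the intersection of two constraint boundaries that also satisfies all remaining constraints:
  x1 = 0 and x2 = 0 → (0, 0)
  x1 + 2x2 = 3 and x2 = 0 → (3, 0)
  x1 + 2x2 = 3 and x1 = 0 → (0, 1.5)

Vertices: (0, 0), (3, 0), (0, 1.5)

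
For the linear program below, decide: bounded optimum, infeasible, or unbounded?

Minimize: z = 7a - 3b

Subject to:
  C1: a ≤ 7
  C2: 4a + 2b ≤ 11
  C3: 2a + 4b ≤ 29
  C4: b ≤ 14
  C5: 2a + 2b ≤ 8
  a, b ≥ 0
The point (0, 4) satisfies every constraint, so the LP is feasible; the constraints give a ≤ 7 and b ≤ 14, which with a, b ≥ 0 keep the feasible region inside a bounded box. A feasible, bounded LP attains a finite optimum at a vertex.

Evaluating z = 7a - 3b at each vertex:
  (0, 0): z = 0
  (2.75, 0): z = 19.25
  (1.5, 2.5): z = 3
  (0, 4): z = -12

The LP has an optimal solution: (0, 4) with z = -12.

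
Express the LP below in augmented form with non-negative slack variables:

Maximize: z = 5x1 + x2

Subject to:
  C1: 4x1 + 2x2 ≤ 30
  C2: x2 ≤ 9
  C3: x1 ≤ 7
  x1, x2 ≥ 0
max z = 5x1 + x2

s.t.
  4x1 + 2x2 + s1 = 30
  x2 + s2 = 9
  x1 + s3 = 7
  x1, x2, s1, s2, s3 ≥ 0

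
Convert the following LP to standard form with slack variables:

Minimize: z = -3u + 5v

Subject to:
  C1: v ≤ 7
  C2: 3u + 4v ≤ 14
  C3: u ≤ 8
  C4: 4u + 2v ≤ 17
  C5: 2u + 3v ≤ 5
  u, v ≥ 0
min z = -3u + 5v

s.t.
  v + s1 = 7
  3u + 4v + s2 = 14
  u + s3 = 8
  4u + 2v + s4 = 17
  2u + 3v + s5 = 5
  u, v, s1, s2, s3, s4, s5 ≥ 0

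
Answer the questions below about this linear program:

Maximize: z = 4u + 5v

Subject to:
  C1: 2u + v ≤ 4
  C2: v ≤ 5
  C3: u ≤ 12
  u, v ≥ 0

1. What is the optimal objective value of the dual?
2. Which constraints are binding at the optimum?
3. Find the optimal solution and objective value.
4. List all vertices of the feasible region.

1. 20 (by strong duality, equal to the primal optimum)
2. C1, u ≥ 0
3. u = 0, v = 4, z = 20
4. (0, 0), (2, 0), (0, 4)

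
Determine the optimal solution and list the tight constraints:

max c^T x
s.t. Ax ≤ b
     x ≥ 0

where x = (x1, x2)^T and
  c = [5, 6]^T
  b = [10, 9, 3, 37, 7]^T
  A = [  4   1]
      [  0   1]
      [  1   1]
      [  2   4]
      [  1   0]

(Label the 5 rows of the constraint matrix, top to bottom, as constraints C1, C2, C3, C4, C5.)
Optimal: x1 = 0, x2 = 3
Binding: C3, x1 ≥ 0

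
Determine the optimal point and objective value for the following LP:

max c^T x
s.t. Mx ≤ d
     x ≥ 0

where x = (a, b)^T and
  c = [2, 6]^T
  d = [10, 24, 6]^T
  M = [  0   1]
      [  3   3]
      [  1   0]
a = 0, b = 8, z = 48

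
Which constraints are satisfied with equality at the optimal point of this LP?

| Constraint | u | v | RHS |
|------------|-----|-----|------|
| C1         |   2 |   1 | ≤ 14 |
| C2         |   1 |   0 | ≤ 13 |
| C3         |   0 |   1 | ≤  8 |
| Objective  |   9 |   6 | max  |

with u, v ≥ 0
Optimal: u = 3, v = 8
Binding: C1, C3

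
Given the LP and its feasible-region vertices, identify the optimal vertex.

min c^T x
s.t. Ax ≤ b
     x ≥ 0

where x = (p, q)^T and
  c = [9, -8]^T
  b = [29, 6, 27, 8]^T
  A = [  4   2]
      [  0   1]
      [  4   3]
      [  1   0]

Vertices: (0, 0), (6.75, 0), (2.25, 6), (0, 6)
(0, 6) with z = -48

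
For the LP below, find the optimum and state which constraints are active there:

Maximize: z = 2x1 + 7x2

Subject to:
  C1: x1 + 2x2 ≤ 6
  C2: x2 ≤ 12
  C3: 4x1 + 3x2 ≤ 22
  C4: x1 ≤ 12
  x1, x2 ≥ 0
Optimal: x1 = 0, x2 = 3
Binding: C1, x1 ≥ 0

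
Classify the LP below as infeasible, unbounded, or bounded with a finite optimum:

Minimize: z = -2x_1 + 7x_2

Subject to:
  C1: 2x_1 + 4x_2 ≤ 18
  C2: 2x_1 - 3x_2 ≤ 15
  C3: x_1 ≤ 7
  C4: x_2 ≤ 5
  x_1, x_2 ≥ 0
The point (7, 0) satisfies every constraint, so the LP is feasible; the constraints give x_1 ≤ 7 and x_2 ≤ 5, which with x_1, x_2 ≥ 0 keep the feasible region inside a bounded box. A feasible, bounded LP attains a finite optimum at a vertex.

Bounded optimum: z* = -14 at (7, 0).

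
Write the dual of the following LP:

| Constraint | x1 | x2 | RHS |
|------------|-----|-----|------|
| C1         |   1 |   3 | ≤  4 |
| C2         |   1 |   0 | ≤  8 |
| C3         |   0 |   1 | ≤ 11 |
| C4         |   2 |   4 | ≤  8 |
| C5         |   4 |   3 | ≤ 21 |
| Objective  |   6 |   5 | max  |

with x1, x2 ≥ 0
Minimize: z = 4y1 + 8y2 + 11y3 + 8y4 + 21y5

Subject to:
  C1: -y1 - y2 - 2y4 - 4y5 ≤ -6
  C2: -3y1 - y3 - 4y4 - 3y5 ≤ -5
  y1, y2, y3, y4, y5 ≥ 0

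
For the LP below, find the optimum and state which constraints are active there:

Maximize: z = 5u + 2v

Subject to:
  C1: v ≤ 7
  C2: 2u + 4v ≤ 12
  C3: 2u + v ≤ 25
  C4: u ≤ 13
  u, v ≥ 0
Optimal: u = 6, v = 0
Slack at optimum:
  C1: slack = 7
  C2: slack = 0 (binding)
  C3: slack = 13
  C4: slack = 7
  u ≥ 0: u = 6
  v ≥ 0: v = 0 (binding)
Binding constraints: C2, v ≥ 0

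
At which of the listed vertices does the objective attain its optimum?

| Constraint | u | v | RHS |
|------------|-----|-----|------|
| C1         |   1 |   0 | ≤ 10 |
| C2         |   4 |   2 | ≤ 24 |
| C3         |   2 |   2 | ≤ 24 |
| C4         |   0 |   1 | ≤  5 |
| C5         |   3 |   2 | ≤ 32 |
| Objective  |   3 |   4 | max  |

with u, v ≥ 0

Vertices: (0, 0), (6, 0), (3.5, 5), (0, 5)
(3.5, 5) with z = 30.5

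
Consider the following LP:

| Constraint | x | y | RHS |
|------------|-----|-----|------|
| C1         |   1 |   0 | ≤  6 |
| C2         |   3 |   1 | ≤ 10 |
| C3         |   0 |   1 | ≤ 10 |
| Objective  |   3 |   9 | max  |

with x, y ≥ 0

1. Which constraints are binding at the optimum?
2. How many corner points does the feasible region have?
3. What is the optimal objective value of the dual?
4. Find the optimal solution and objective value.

1. C2, C3, x ≥ 0
2. 3
3. 90 (by strong duality, equal to the primal optimum)
4. x = 0, y = 10, z = 90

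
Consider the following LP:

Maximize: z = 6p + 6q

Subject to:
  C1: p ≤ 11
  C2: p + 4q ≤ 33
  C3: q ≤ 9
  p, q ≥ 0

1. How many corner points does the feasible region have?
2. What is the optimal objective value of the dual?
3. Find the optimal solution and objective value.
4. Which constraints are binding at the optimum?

1. 4
2. 99 (by strong duality, equal to the primal optimum)
3. p = 11, q = 5.5, z = 99
4. C1, C2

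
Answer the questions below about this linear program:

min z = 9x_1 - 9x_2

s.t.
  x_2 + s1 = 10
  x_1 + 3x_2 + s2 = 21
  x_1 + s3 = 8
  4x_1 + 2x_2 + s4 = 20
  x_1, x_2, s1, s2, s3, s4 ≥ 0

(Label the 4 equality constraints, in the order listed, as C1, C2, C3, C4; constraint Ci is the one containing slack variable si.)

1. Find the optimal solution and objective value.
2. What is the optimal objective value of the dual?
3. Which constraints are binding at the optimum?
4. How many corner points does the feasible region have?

1. x_1 = 0, x_2 = 7, z = -63
2. -63 (by strong duality, equal to the primal optimum)
3. C2, x_1 ≥ 0
4. 4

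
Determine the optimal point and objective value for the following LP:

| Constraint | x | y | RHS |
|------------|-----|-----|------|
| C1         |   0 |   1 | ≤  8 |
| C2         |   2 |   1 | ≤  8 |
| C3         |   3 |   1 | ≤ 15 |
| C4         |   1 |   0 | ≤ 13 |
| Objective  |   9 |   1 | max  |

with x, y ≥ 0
Each vertex is the intersection of two constraint boundaries that also satisfies all remaining constraints:
  x = 0 and y = 0 → (0, 0)
  2x + y = 8 and y = 0 → (4, 0)
  y = 8 and 2x + y = 8 → (0, 8)

Evaluating z = 9x + y at each vertex:
  (0, 0): z = 0
  (4, 0): z = 36
  (0, 8): z = 8

The maximum is at (4, 0) with z = 36.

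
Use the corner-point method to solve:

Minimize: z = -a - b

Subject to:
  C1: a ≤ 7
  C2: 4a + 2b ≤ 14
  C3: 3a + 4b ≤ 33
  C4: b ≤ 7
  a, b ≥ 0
Each vertex is the intersection of two constraint boundaries that also satisfies all remaining constraints:
  a = 0 and b = 0 → (0, 0)
  4a + 2b = 14 and b = 0 → (3.5, 0)
  4a + 2b = 14 and b = 7 → (0, 7)

Evaluating z = -a - b at each vertex:
  (0, 0): z = 0
  (3.5, 0): z = -3.5
  (0, 7): z = -7

The minimum is at (0, 7) with z = -7.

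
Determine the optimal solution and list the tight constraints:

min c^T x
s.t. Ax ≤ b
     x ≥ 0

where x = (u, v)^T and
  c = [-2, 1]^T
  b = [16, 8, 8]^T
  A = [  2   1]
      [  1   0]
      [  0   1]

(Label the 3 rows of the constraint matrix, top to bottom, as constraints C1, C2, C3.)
Optimal: u = 8, v = 0
Binding: C1, C2, v ≥ 0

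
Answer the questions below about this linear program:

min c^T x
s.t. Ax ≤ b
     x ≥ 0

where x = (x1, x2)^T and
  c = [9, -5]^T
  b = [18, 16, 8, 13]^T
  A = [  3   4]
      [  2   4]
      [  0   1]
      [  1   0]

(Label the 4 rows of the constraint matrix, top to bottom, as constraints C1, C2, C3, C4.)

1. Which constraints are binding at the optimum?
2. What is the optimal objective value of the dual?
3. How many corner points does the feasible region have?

1. C2, x1 ≥ 0
2. -20 (by strong duality, equal to the primal optimum)
3. 4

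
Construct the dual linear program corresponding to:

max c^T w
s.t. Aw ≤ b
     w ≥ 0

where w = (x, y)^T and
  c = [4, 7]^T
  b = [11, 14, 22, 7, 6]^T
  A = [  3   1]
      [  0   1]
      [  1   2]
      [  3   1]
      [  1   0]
Minimize: z = 11y1 + 14y2 + 22y3 + 7y4 + 6y5

Subject to:
  C1: -3y1 - y3 - 3y4 - y5 ≤ -4
  C2: -y1 - y2 - 2y3 - y4 ≤ -7
  y1, y2, y3, y4, y5 ≥ 0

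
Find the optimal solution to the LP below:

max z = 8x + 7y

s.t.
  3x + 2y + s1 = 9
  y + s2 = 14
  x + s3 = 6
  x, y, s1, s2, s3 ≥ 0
x = 0, y = 4.5, z = 31.5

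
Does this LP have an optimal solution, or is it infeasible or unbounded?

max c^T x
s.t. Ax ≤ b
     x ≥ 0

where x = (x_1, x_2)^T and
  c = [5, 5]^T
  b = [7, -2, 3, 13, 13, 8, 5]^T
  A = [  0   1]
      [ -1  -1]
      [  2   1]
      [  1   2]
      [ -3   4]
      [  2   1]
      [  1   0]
The point (0, 3) satisfies every constraint, so the LP is feasible; the constraints give x_1 ≤ 5 and x_2 ≤ 7, which with x_1, x_2 ≥ 0 keep the feasible region inside a bounded box. A feasible, bounded LP attains a finite optimum at a vertex.

Bounded optimum: z* = 15 at (0, 3).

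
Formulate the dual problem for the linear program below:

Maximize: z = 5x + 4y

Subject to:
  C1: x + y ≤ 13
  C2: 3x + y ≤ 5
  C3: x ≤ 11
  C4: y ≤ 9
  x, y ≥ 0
Minimize: z = 13y1 + 5y2 + 11y3 + 9y4

Subject to:
  C1: -y1 - 3y2 - y3 ≤ -5
  C2: -y1 - y2 - y4 ≤ -4
  y1, y2, y3, y4 ≥ 0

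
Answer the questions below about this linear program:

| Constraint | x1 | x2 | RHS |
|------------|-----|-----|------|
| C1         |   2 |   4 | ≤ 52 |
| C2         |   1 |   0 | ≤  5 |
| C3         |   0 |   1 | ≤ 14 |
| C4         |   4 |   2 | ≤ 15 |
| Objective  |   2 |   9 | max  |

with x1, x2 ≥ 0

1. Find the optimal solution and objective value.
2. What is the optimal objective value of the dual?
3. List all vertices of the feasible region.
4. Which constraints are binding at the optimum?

1. x1 = 0, x2 = 7.5, z = 67.5
2. 67.5 (by strong duality, equal to the primal optimum)
3. (0, 0), (3.75, 0), (0, 7.5)
4. C4, x1 ≥ 0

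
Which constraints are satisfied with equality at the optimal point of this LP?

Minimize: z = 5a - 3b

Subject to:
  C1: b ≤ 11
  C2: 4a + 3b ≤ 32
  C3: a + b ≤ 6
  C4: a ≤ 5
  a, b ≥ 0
Optimal: a = 0, b = 6
Slack at optimum:
  C1: slack = 5
  C2: slack = 14
  C3: slack = 0 (binding)
  C4: slack = 5
  a ≥ 0: a = 0 (binding)
  b ≥ 0: b = 6
Binding constraints: C3, a ≥ 0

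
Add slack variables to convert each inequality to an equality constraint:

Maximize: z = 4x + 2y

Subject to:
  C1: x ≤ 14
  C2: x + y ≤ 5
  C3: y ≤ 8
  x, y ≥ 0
max z = 4x + 2y

s.t.
  x + s1 = 14
  x + y + s2 = 5
  y + s3 = 8
  x, y, s1, s2, s3 ≥ 0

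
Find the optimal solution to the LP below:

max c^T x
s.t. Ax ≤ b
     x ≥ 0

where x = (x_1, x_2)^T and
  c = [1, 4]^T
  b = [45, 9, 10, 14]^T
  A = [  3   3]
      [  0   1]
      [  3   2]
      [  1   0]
Each vertex is the intersection of two constraint boundaries that also satisfies all remaining constraints:
  x_1 = 0 and x_2 = 0 → (0, 0)
  3x_1 + 2x_2 = 10 and x_2 = 0 → (3.333, 0)
  3x_1 + 2x_2 = 10 and x_1 = 0 → (0, 5)

Evaluating z = x_1 + 4x_2 at each vertex:
  (0, 0): z = 0
  (3.333, 0): z = 3.333
  (0, 5): z = 20

The maximum is at (0, 5) with z = 20.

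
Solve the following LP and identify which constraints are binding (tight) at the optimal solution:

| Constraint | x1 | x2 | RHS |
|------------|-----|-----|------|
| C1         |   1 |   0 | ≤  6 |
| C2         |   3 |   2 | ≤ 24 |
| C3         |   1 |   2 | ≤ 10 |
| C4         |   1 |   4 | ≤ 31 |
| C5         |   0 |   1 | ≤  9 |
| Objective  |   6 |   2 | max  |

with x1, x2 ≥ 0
Optimal: x1 = 6, x2 = 2
Binding: C1, C3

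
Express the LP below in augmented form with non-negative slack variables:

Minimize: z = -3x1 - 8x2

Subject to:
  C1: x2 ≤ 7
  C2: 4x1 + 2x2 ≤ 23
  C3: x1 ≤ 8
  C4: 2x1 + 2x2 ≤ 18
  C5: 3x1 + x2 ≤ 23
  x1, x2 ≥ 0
min z = -3x1 - 8x2

s.t.
  x2 + s1 = 7
  4x1 + 2x2 + s2 = 23
  x1 + s3 = 8
  2x1 + 2x2 + s4 = 18
  3x1 + x2 + s5 = 23
  x1, x2, s1, s2, s3, s4, s5 ≥ 0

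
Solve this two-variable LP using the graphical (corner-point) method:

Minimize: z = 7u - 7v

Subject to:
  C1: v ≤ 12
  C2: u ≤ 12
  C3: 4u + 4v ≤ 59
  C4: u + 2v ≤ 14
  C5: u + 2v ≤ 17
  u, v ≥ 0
Each vertex is the intersection of two constraint boundaries that also satisfies all remaining constraints:
  u = 0 and v = 0 → (0, 0)
  u = 12 and v = 0 → (12, 0)
  u = 12 and u + 2v = 14 → (12, 1)
  u + 2v = 14 and u = 0 → (0, 7)

Evaluating z = 7u - 7v at each vertex:
  (0, 0): z = 0
  (12, 0): z = 84
  (12, 1): z = 77
  (0, 7): z = -49

The minimum is at (0, 7) with z = -49.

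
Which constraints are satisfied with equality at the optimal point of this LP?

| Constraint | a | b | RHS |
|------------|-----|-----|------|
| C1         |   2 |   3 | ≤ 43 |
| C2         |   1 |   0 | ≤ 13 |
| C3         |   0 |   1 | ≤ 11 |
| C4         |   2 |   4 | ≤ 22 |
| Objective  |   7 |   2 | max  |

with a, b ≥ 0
Optimal: a = 11, b = 0
Slack at optimum:
  C1: slack = 21
  C2: slack = 2
  C3: slack = 11
  C4: slack = 0 (binding)
  a ≥ 0: a = 11
  b ≥ 0: b = 0 (binding)
Binding constraints: C4, b ≥ 0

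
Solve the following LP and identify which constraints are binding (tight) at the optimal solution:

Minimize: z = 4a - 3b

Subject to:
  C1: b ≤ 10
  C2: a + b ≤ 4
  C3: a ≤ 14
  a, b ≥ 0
Optimal: a = 0, b = 4
Binding: C2, a ≥ 0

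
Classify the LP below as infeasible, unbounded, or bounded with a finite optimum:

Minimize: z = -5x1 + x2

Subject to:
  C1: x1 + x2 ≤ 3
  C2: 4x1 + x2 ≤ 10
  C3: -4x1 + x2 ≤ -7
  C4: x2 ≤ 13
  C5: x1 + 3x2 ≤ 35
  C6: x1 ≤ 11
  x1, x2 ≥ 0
The point (2.5, 0) satisfies every constraint, so the LP is feasible; the constraints give x1 ≤ 11 and x2 ≤ 13, which with x1, x2 ≥ 0 keep the feasible region inside a bounded box. A feasible, bounded LP attains a finite optimum at a vertex.

Feasible with finite optimum z* = -12.5 at (2.5, 0).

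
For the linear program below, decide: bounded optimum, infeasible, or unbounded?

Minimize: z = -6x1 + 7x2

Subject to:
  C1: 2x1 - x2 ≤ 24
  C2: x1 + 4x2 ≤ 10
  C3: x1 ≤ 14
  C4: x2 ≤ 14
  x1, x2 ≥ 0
The point (10, 0) satisfies every constraint, so the LP is feasible; the constraints give x1 ≤ 14 and x2 ≤ 14, which with x1, x2 ≥ 0 keep the feasible region inside a bounded box. A feasible, bounded LP attains a finite optimum at a vertex.

Evaluating z = -6x1 + 7x2 at each vertex:
  (0, 0): z = 0
  (10, 0): z = -60
  (0, 2.5): z = 17.5

Bounded optimum: z* = -60 at (10, 0).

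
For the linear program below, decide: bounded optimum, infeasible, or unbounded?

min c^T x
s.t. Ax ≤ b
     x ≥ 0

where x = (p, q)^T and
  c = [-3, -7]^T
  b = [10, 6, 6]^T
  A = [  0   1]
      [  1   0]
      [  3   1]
The point (0, 6) satisfies every constraint, so the LP is feasible; the constraints give p ≤ 6 and q ≤ 10, which with p, q ≥ 0 keep the feasible region inside a bounded box. A feasible, bounded LP attains a finite optimum at a vertex.

Evaluating z = -3p - 7q at each vertex:
  (0, 0): z = 0
  (2, 0): z = -6
  (0, 6): z = -42

The LP has an optimal solution: (0, 6) with z = -42.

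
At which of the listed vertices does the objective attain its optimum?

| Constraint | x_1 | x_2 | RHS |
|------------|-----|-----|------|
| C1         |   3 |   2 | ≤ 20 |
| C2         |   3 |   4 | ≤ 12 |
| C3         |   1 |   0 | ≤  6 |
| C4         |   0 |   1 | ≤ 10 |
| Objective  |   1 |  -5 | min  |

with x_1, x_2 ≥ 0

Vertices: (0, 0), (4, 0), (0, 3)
Evaluating z = x_1 - 5x_2 at each vertex:
  (0, 0): z = 0
  (4, 0): z = 4
  (0, 3): z = -15

The smallest value is z = -15, attained at (0, 3).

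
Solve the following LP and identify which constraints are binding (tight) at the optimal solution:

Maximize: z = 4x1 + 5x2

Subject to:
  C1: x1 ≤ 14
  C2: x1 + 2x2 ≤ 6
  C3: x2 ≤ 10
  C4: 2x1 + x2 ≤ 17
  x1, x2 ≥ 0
Optimal: x1 = 6, x2 = 0
Slack at optimum:
  C1: slack = 8
  C2: slack = 0 (binding)
  C3: slack = 10
  C4: slack = 5
  x1 ≥ 0: x1 = 6
  x2 ≥ 0: x2 = 0 (binding)
Binding constraints: C2, x2 ≥ 0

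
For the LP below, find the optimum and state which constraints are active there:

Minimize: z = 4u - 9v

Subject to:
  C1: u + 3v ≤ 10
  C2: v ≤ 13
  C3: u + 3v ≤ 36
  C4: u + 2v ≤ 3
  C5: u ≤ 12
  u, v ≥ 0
Optimal: u = 0, v = 1.5
Binding: C4, u ≥ 0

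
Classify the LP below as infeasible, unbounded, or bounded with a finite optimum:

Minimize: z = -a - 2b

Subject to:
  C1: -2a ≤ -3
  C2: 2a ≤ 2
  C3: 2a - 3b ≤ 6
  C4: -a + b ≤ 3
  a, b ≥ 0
C2 requires 2a ≤ 2, while C1 (-2a ≤ -3) is equivalent to 2a ≥ 3. Together they would need 3 ≤ 2a ≤ 2, which is impossible since 3 > 2. No point satisfies all constraints.

Infeasible — the constraint set is empty.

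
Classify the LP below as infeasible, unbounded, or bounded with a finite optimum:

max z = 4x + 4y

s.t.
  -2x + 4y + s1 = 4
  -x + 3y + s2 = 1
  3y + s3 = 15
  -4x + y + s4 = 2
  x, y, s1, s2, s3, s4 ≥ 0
Feasible point: (0, 0) satisfies every constraint, so the LP is feasible.
Direction d = (1, 0): for each constraint row a, a·d ≤ 0 —
  (-2)(1) + (4)(0) = -2 ≤ 0
  (-1)(1) + (3)(0) = -1 ≤ 0
  (0)(1) + (3)(0) = 0 ≤ 0
  (-4)(1) + (1)(0) = -4 ≤ 0
and d ≥ 0, so (0, 0) + t·d stays feasible for every t ≥ 0. Along this ray z = 4x + 4y changes by 4 per unit t, so z → +∞.

The LP is unbounded; z can be made arbitrarily large.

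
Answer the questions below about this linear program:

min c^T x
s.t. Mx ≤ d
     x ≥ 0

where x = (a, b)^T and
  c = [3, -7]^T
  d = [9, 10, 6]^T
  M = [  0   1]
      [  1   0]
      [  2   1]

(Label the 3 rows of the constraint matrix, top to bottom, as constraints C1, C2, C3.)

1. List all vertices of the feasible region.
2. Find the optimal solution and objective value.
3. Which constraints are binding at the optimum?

1. (0, 0), (3, 0), (0, 6)
2. a = 0, b = 6, z = -42
3. C3, a ≥ 0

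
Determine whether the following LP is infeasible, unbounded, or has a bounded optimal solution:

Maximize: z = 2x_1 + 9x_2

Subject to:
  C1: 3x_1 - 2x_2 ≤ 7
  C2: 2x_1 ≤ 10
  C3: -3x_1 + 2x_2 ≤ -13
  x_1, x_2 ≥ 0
C1 requires 3x_1 - 2x_2 ≤ 7, while C3 (-3x_1 + 2x_2 ≤ -13) is equivalent to 3x_1 - 2x_2 ≥ 13. Together they would need 13 ≤ 3x_1 - 2x_2 ≤ 7, which is impossible since 13 > 7. No point satisfies all constraints.

The feasible region is empty; the LP is infeasible.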